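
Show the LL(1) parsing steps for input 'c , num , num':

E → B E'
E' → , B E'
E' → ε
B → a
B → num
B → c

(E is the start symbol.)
Stack is shown with the top on the left.

Stack     Input            Action
---------------------------------
E $       c , num , num $  output E → B E'
B E' $    c , num , num $  output B → c
c E' $    c , num , num $  match 'c'
E' $      , num , num $    output E' → , B E'
, B E' $  , num , num $    match ','
B E' $    num , num $      output B → num
num E' $  num , num $      match 'num'
E' $      , num $          output E' → , B E'
, B E' $  , num $          match ','
B E' $    num $            output B → num
num E' $  num $            match 'num'
E' $      $                output E' → ε
$         $                accept

The string is accepted.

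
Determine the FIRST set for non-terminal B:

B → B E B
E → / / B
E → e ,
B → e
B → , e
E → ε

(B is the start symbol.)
{ ',', 'e' }

To compute FIRST(B), examine every production with B on the left-hand side, reading each right-hand side left to right until a non-nullable symbol is reached.

From B → B E B:
  - B is the symbol being defined: contributes nothing new
    B is not nullable, so stop
From B → e:
  - e is a terminal: add 'e' and stop
From B → , e:
  - ',' is a terminal: add ',' and stop

Collecting: FIRST(B) = { ',', 'e' }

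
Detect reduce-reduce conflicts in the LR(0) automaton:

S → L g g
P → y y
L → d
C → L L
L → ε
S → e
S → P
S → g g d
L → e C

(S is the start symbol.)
Yes — I5: [L → .] vs [S → e .]

A reduce-reduce conflict occurs when an LR(0) state has two complete items [A → α .] and [B → β .] — both call for a reduction, and with no lookahead the parser cannot choose between them.

Augment with S' → S and build the canonical LR(0) collection (I0 = CLOSURE({[S' → . S]}), then GOTO on every symbol after a dot until no new states appear). It has 17 states:
  I0: { [L → . d], [L → . e C], [L → .], [P → . y y], [S → . L g g], [S → . P], [S → . e], [S → . g g d], [S' → . S] }  — shift, reduce
  I1: { [S → L . g g] }  — shift
  I2: { [S → P .] }  — reduce
  I3: { [S' → S .] }  — accept
  I4: { [L → d .] }  — reduce
  I5: { [C → . L L], [L → . d], [L → . e C], [L → .], [L → e . C], [S → e .] }  — shift, 2 reduces
  I6: { [S → g . g d] }  — shift
  I7: { [P → y . y] }  — shift
  I8: { [P → y y .] }  — reduce
  I9: { [S → g g . d] }  — shift
  I10: { [S → g g d .] }  — reduce
  I11: { [L → e C .] }  — reduce
  I12: { [C → L . L], [L → . d], [L → . e C], [L → .] }  — shift, reduce
  I13: { [C → . L L], [L → . d], [L → . e C], [L → .], [L → e . C] }  — shift, reduce
  I14: { [C → L L .] }  — reduce
  I15: { [S → L g . g] }  — shift
  I16: { [S → L g g .] }  — reduce

I5 contains complete items [L → .], [S → e .] — reduce-reduce conflict.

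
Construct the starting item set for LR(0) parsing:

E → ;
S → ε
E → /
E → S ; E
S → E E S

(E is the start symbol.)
First, augment the grammar with E' → E
I₀ = CLOSURE({ [E' → . E] }):
  [E' → . E] has the dot before E: add [E → . ;], [E → . /], [E → . S ; E]
  [E → . S ; E] has the dot before S: add [S → .], [S → . E E S]
No further items can be added.

I₀ = { [E → . /], [E → . ;], [E → . S ; E], [E' → . E], [S → . E E S], [S → .] }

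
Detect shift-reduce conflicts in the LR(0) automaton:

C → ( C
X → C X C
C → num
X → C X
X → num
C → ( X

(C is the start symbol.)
Yes — I4: [C → ( C .] vs [C → . ( C]; I8: [X → C X .] vs [C → . ( C]

A shift-reduce conflict occurs when an LR(0) state has both:
  - a complete (reduce) item [A → α .] (dot at the end), and
  - a shift item [B → β . c γ] (dot before a terminal).

Augment with C' → C and build the canonical LR(0) collection (I0 = CLOSURE({[C' → . C]}), then GOTO on every symbol after a dot until no new states appear). It has 10 states:
  I0: { [C → . ( C], [C → . ( X], [C → . num], [C' → . C] }  — shift
  I1: { [C → ( . C], [C → ( . X], [C → . ( C], [C → . ( X], [C → . num], [X → . C X C], [X → . C X], [X → . num] }  — shift
  I2: { [C' → C .] }  — accept
  I3: { [C → num .] }  — reduce
  I4: { [C → ( C .], [C → . ( C], [C → . ( X], [C → . num], [X → . C X C], [X → . C X], [X → . num], [X → C . X C], [X → C . X] }  — shift, reduce
  I5: { [C → ( X .] }  — reduce
  I6: { [C → num .], [X → num .] }  — 2 reduces
  I7: { [C → . ( C], [C → . ( X], [C → . num], [X → . C X C], [X → . C X], [X → . num], [X → C . X C], [X → C . X] }  — shift
  I8: { [C → . ( C], [C → . ( X], [C → . num], [X → C X . C], [X → C X .] }  — shift, reduce
  I9: { [X → C X C .] }  — reduce

I4 contains reduce item [C → ( C .] and shift items [C → . ( C], [C → . ( X], [C → . num], [X → . num] — shift-reduce conflict.
I8 contains reduce item [X → C X .] and shift items [C → . ( C], [C → . ( X], [C → . num] — shift-reduce conflict.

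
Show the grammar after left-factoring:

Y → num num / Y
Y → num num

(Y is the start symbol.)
Y → num num Y'
Y' → / Y
Y' → ε

Left-factoring transforms A → αβ₁ | αβ₂ into A → αA' and A' → β₁ | β₂
(α is the longest common prefix among the alternatives). Repeat until
no nonterminal has two alternatives with a common prefix.

Round 1: Y has alternatives sharing prefix 'num num'. Introduce Y': Y → num num Y'
  Add: Y' → / Y
  Add: Y' → ε

No remaining common prefixes — done.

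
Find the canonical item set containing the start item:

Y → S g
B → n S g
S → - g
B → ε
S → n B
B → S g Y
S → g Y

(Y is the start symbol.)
First, augment the grammar with Y' → Y
I₀ = CLOSURE({ [Y' → . Y] }):
  [Y' → . Y] has the dot before Y: add [Y → . S g]
  [Y → . S g] has the dot before S: add [S → . - g], [S → . n B], [S → . g Y]
No further items can be added.

I₀ = { [S → . - g], [S → . g Y], [S → . n B], [Y → . S g], [Y' → . Y] }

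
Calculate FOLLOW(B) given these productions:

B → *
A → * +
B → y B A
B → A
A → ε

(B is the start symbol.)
{ $, '*' }

B is the start symbol, so $ ∈ FOLLOW(B).
In B → y B A: B is followed by A, add FIRST(A) \ {ε} = { '*' }
  A is nullable, so FOLLOW(B) is also included — that is the set being defined, nothing new

Taking the union: FOLLOW(B) = { $, '*' }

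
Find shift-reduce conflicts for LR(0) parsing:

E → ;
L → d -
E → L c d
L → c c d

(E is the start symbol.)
No shift-reduce conflicts

A shift-reduce conflict occurs when an LR(0) state has both:
  - a complete (reduce) item [A → α .] (dot at the end), and
  - a shift item [B → β . c γ] (dot before a terminal).

Augment with E' → E and build the canonical LR(0) collection (I0 = CLOSURE({[E' → . E]}), then GOTO on every symbol after a dot until no new states appear). It has 11 states:
  I0: { [E → . ;], [E → . L c d], [E' → . E], [L → . c c d], [L → . d -] }  — shift
  I1: { [E → ; .] }  — reduce
  I2: { [E' → E .] }  — accept
  I3: { [E → L . c d] }  — shift
  I4: { [L → c . c d] }  — shift
  I5: { [L → d . -] }  — shift
  I6: { [L → d - .] }  — reduce
  I7: { [L → c c . d] }  — shift
  I8: { [L → c c d .] }  — reduce
  I9: { [E → L c . d] }  — shift
  I10: { [E → L c d .] }  — reduce

No state contains both a complete item and a shift item.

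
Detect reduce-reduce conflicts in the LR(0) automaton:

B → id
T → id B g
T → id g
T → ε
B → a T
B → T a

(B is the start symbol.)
Yes — I4: [B → id .] vs [T → .]

A reduce-reduce conflict occurs when an LR(0) state has two complete items [A → α .] and [B → β .] — both call for a reduction, and with no lookahead the parser cannot choose between them.

Augment with B' → B and build the canonical LR(0) collection (I0 = CLOSURE({[B' → . B]}), then GOTO on every symbol after a dot until no new states appear). It has 11 states:
  I0: { [B → . T a], [B → . a T], [B → . id], [B' → . B], [T → . id B g], [T → . id g], [T → .] }  — shift, reduce
  I1: { [B' → B .] }  — accept
  I2: { [B → T . a] }  — shift
  I3: { [B → a . T], [T → . id B g], [T → . id g], [T → .] }  — shift, reduce
  I4: { [B → . T a], [B → . a T], [B → . id], [B → id .], [T → . id B g], [T → . id g], [T → .], [T → id . B g], [T → id . g] }  — shift, 2 reduces
  I5: { [T → id B . g] }  — shift
  I6: { [T → id g .] }  — reduce
  I7: { [T → id B g .] }  — reduce
  I8: { [B → a T .] }  — reduce
  I9: { [B → . T a], [B → . a T], [B → . id], [T → . id B g], [T → . id g], [T → .], [T → id . B g], [T → id . g] }  — shift, reduce
  I10: { [B → T a .] }  — reduce

I4 contains complete items [B → id .], [T → .] — reduce-reduce conflict.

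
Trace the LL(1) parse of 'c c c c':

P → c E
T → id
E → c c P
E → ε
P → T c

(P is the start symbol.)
Stack is shown with the top on the left.

Stack    Input      Action
--------------------------
P $      c c c c $  output P → c E
c E $    c c c c $  match 'c'
E $      c c c $    output E → c c P
c c P $  c c c $    match 'c'
c P $    c c $      match 'c'
P $      c $        output P → c E
c E $    c $        match 'c'
E $      $          output E → ε
$        $          accept

The string is accepted.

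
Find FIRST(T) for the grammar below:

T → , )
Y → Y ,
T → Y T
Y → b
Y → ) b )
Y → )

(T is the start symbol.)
{ ')', ',', 'b' }

To compute FIRST(T), examine every production with T on the left-hand side, reading each right-hand side left to right until a non-nullable symbol is reached.

FIRST sets of the other non-terminals involved (by the same procedure, iterated to a fixed point):
  FIRST(Y) = { ')', 'b' }

From T → , ):
  - ',' is a terminal: add ',' and stop
From T → Y T:
  - Y is a non-terminal: add FIRST(Y) \ {ε} = { ')', 'b' }
    Y is not nullable, so stop

Collecting: FIRST(T) = { ')', ',', 'b' }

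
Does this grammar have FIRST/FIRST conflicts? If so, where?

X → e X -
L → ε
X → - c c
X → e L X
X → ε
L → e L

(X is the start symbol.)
A FIRST/FIRST conflict occurs when two productions N → α and N → β for the same non-terminal have FIRST(α) ∩ FIRST(β) ≠ ∅ (with ε ∈ FIRST of a nullable right-hand side, so two nullable alternatives also conflict).

Productions for X:
  X → e X -: FIRST = { 'e' }
  X → - c c: FIRST = { '-' }
  X → e L X: FIRST = { 'e' }
  X → ε: FIRST = { ε }
Productions for L:
  L → ε: FIRST = { ε }
  L → e L: FIRST = { 'e' }

Conflict for X: X → e X - and X → e L X
  Overlap: { 'e' }

Answer: Yes. X → e X '-' / X → e L X on { 'e' }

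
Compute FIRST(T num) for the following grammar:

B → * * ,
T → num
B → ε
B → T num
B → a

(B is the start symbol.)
{ 'num' }

FIRST sets of the non-terminals involved (from the grammar, by fixed-point iteration):
  FIRST(T) = { 'num' }

To compute FIRST(T num), process the symbols left to right:
Symbol T is a non-terminal. Add FIRST(T) \ {ε} = { 'num' }
T is not nullable (ε ∉ FIRST(T)), so stop here.
FIRST(T num) = { 'num' }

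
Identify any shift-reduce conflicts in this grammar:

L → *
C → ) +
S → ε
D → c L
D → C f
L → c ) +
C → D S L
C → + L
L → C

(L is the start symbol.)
Yes — I4: [L → C .] vs [D → C . f]

A shift-reduce conflict occurs when an LR(0) state has both:
  - a complete (reduce) item [A → α .] (dot at the end), and
  - a shift item [B → β . c γ] (dot before a terminal).

Augment with L' → L and build the canonical LR(0) collection (I0 = CLOSURE({[L' → . L]}), then GOTO on every symbol after a dot until no new states appear). It has 16 states:
  I0: { [C → . ) +], [C → . + L], [C → . D S L], [D → . C f], [D → . c L], [L → . *], [L → . C], [L → . c ) +], [L' → . L] }  — shift
  I1: { [C → ) . +] }  — shift
  I2: { [L → * .] }  — reduce
  I3: { [C → + . L], [C → . ) +], [C → . + L], [C → . D S L], [D → . C f], [D → . c L], [L → . *], [L → . C], [L → . c ) +] }  — shift
  I4: { [D → C . f], [L → C .] }  — shift, reduce
  I5: { [C → D . S L], [S → .] }  — reduce
  I6: { [L' → L .] }  — accept
  I7: { [C → . ) +], [C → . + L], [C → . D S L], [D → . C f], [D → . c L], [D → c . L], [L → . *], [L → . C], [L → . c ) +], [L → c . ) +] }  — shift
  I8: { [C → ) . +], [L → c ) . +] }  — shift
  I9: { [D → c L .] }  — reduce
  I10: { [C → ) + .], [L → c ) + .] }  — 2 reduces
  I11: { [C → . ) +], [C → . + L], [C → . D S L], [C → D S . L], [D → . C f], [D → . c L], [L → . *], [L → . C], [L → . c ) +] }  — shift
  I12: { [C → D S L .] }  — reduce
  I13: { [D → C f .] }  — reduce
  I14: { [C → + L .] }  — reduce
  I15: { [C → ) + .] }  — reduce

I4 contains reduce item [L → C .] and shift item [D → C . f] — shift-reduce conflict.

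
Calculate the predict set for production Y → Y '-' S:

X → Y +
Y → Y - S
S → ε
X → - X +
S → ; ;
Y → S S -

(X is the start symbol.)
PREDICT(Y → Y '-' S) = (FIRST(RHS) \ {ε}) ∪ (FOLLOW(Y) if ε ∈ FIRST(RHS), i.e. RHS ⇒* ε)
FIRST(Y) = { '-', ';' }
FIRST(Y '-' S) = { '-', ';' }
ε ∉ FIRST(Y '-' S), so FOLLOW(Y) is not added.
PREDICT(Y → Y '-' S) = { '-', ';' }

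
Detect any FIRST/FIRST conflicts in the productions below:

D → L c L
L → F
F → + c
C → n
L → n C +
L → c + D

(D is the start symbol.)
A FIRST/FIRST conflict occurs when two productions N → α and N → β for the same non-terminal have FIRST(α) ∩ FIRST(β) ≠ ∅ (with ε ∈ FIRST of a nullable right-hand side, so two nullable alternatives also conflict).

FIRST sets of the non-terminals at (or reachable through a nullable prefix from) the front of some alternative:
  FIRST(F) = { '+' }

Productions for L:
  L → F: FIRST = { '+' }
  L → n C +: FIRST = { 'n' }
  L → c + D: FIRST = { 'c' }
D, F, C have only one production, so no FIRST/FIRST conflict is possible there.

All alternatives of each non-terminal have pairwise disjoint FIRST sets.

Answer: No FIRST/FIRST conflicts.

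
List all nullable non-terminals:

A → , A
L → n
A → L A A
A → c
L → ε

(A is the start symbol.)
{ 'L' }

A non-terminal is nullable if it can derive ε (the empty string): either it has an ε-production, or it has a production whose right-hand side consists entirely of nullable non-terminals.

ε-productions: L → ε
So L is immediately nullable.
No further non-terminal can be added: every production for the remaining non-terminals contains a terminal or a non-nullable non-terminal.
Nullable = { 'L' }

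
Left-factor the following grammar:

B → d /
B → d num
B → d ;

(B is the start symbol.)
Left-factoring transforms A → αβ₁ | αβ₂ into A → αA' and A' → β₁ | β₂
(α is the longest common prefix among the alternatives). Repeat until
no nonterminal has two alternatives with a common prefix.

Round 1: B has alternatives sharing prefix 'd'. Introduce B': B → d B'
  Add: B' → /
  Add: B' → num
  Add: B' → ;

No remaining common prefixes — done.

Resulting grammar:
B → d B'
B' → /
B' → num
B' → ;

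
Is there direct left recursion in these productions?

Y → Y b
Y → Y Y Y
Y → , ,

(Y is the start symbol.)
Yes, Y is left-recursive

Direct left recursion occurs when N → N α for some non-terminal N (the right-hand side begins with the left-hand side itself).

Y → Y b: LEFT RECURSIVE (starts with Y)
Y → Y Y Y: LEFT RECURSIVE (starts with Y)
Y → , ,: starts with ','

The grammar has direct left recursion on: Y.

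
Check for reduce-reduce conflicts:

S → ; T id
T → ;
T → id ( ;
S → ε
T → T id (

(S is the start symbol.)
A reduce-reduce conflict occurs when an LR(0) state has two complete items [A → α .] and [B → β .] — both call for a reduction, and with no lookahead the parser cannot choose between them.

Augment with S' → S and build the canonical LR(0) collection (I0 = CLOSURE({[S' → . S]}), then GOTO on every symbol after a dot until no new states appear). It has 10 states:
  I0: { [S → . ; T id], [S → .], [S' → . S] }  — shift, reduce
  I1: { [S → ; . T id], [T → . ;], [T → . T id (], [T → . id ( ;] }  — shift
  I2: { [S' → S .] }  — accept
  I3: { [T → ; .] }  — reduce
  I4: { [S → ; T . id], [T → T . id (] }  — shift
  I5: { [T → id . ( ;] }  — shift
  I6: { [T → id ( . ;] }  — shift
  I7: { [T → id ( ; .] }  — reduce
  I8: { [S → ; T id .], [T → T id . (] }  — shift, reduce
  I9: { [T → T id ( .] }  — reduce

No state contains more than one complete item.

Answer: No reduce-reduce conflicts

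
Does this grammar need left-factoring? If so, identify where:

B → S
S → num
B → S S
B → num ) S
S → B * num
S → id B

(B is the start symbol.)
Left-factoring is needed when two productions for the same non-terminal
share a common prefix on the right-hand side.

Productions for B:
  B → S
  B → S S
  B → num ) S
Productions for S:
  S → num
  S → B * num
  S → id B

Found common prefix 'S' in productions for B

Answer: Yes, B has productions with common prefix 'S'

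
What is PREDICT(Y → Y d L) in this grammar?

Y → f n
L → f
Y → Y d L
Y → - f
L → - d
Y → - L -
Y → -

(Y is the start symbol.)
PREDICT(Y → Y d L) = (FIRST(RHS) \ {ε}) ∪ (FOLLOW(Y) if ε ∈ FIRST(RHS), i.e. RHS ⇒* ε)
FIRST(Y) = { '-', 'f' }
FIRST(Y d L) = { '-', 'f' }
ε ∉ FIRST(Y d L), so FOLLOW(Y) is not added.
PREDICT(Y → Y d L) = { '-', 'f' }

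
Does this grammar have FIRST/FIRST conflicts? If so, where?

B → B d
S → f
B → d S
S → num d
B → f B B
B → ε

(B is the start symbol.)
A FIRST/FIRST conflict occurs when two productions N → α and N → β for the same non-terminal have FIRST(α) ∩ FIRST(β) ≠ ∅ (with ε ∈ FIRST of a nullable right-hand side, so two nullable alternatives also conflict).

FIRST sets of the non-terminals at (or reachable through a nullable prefix from) the front of some alternative:
  FIRST(B) = { 'd', 'f', ε }

Productions for B:
  B → B d: FIRST = { 'd', 'f' }
  B → d S: FIRST = { 'd' }
  B → f B B: FIRST = { 'f' }
  B → ε: FIRST = { ε }
Productions for S:
  S → f: FIRST = { 'f' }
  S → num d: FIRST = { 'num' }

Conflict for B: B → B d and B → d S
  Overlap: { 'd' }
Conflict for B: B → B d and B → f B B
  Overlap: { 'f' }

Answer: Yes. B → B d / B → d S on { 'd' }; B → B d / B → f B B on { 'f' }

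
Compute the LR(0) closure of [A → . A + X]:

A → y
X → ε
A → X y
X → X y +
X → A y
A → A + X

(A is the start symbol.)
{ [A → . A + X], [A → . X y], [A → . y], [X → . A y], [X → . X y +], [X → .] }

To compute CLOSURE, for each item [A → α.Bβ] where B is a non-terminal, add [B → .γ] for all productions B → γ; repeat for the newly added items until nothing changes.

Start with: [A → . A + X]
  [A → . A + X] has the dot before A: add [A → . y], [A → . X y]
  [A → . X y] has the dot before X: add [X → .], [X → . X y +], [X → . A y]
No further items can be added.

CLOSURE = { [A → . A + X], [A → . X y], [A → . y], [X → . A y], [X → . X y +], [X → .] }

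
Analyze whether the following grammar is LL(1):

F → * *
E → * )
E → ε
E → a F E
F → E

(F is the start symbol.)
A grammar is LL(1) if for each non-terminal N with multiple productions, the predict sets of those productions are pairwise disjoint, where PREDICT(N → α) = (FIRST(α) \ {ε}) ∪ (FOLLOW(N) if α ⇒* ε).

Relevant sets:
  FIRST(E) = { '*', 'a', ε }
  FOLLOW(F) = { $, '*', 'a' }
  FOLLOW(E) = { $, '*', 'a' }

For F:
  PREDICT(F → '*' '*') = { '*' }
  PREDICT(F → E) = { $, '*', 'a' }
For E:
  PREDICT(E → '*' ')') = { '*' }
  PREDICT(E → ε) = { $, '*', 'a' }
  PREDICT(E → a F E) = { 'a' }

Conflict found: Predict set conflict for F: { '*' }
The grammar is NOT LL(1).

Answer: No. Predict set conflict for F: { '*' }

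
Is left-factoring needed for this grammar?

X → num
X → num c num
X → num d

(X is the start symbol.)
Left-factoring is needed when two productions for the same non-terminal
share a common prefix on the right-hand side.

Productions for X:
  X → num
  X → num c num
  X → num d

Found common prefix 'num' in productions for X

Answer: Yes, X has productions with common prefix 'num'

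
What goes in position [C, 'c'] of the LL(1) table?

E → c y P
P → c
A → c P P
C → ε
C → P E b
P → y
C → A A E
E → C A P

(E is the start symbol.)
To find M[C, 'c'], we find productions for C where 'c' is in the predict set (PREDICT(N → α) = (FIRST(α) \ {ε}) ∪ (FOLLOW(N) if α ⇒* ε)).

Relevant sets:
  FIRST(P) = { 'c', 'y' }
  FIRST(A) = { 'c' }
  FOLLOW(C) = { 'c' }

C → ε: PREDICT = { 'c' }
  'c' is in predict set, so this production goes in M[C, 'c']
C → P E b: PREDICT = { 'c', 'y' }
  'c' is in predict set, so this production goes in M[C, 'c']
C → A A E: PREDICT = { 'c' }
  'c' is in predict set, so this production goes in M[C, 'c']

M[C, 'c'] = C → ε, C → P E b, C → A A E  (a multiply-defined cell — the grammar is not LL(1))

Answer: C → ε, C → P E b, C → A A E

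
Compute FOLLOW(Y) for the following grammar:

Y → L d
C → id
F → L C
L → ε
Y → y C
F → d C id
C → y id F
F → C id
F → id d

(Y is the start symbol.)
Y is the start symbol, so $ ∈ FOLLOW(Y).
Y does not occur on any right-hand side.

Taking the union: FOLLOW(Y) = { $ }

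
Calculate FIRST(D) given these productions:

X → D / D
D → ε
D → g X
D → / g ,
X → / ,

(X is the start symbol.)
To compute FIRST(D), examine every production with D on the left-hand side, reading each right-hand side left to right until a non-nullable symbol is reached.

From D → ε:
  - ε-production, so ε ∈ FIRST(D)
From D → g X:
  - g is a terminal: add 'g' and stop
From D → / g ,:
  - '/' is a terminal: add '/' and stop

Collecting: FIRST(D) = { '/', 'g', ε }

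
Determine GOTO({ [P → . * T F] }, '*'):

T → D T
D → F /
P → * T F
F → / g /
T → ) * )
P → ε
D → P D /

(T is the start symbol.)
GOTO(I, '*') = CLOSURE({ [A → αX.β] : [A → α.Xβ] ∈ I, X = '*' })

Items with dot before '*', with the dot advanced:
  [P → . * T F] → [P → * . T F]
Closure of the advanced items:
  [P → * . T F] has the dot before T: add [T → . D T], [T → . ) * )]
  [T → . D T] has the dot before D: add [D → . F /], [D → . P D /]
  [D → . F /] has the dot before F: add [F → . / g /]
  [D → . P D /] has the dot before P: add [P → . * T F], [P → .]

GOTO = { [D → . F /], [D → . P D /], [F → . / g /], [P → * . T F], [P → . * T F], [P → .], [T → . ) * )], [T → . D T] }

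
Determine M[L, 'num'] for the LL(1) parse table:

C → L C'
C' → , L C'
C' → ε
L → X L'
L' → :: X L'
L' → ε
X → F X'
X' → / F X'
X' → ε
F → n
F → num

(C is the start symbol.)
L → X L'

To find M[L, 'num'], we find productions for L where 'num' is in the predict set (PREDICT(N → α) = (FIRST(α) \ {ε}) ∪ (FOLLOW(N) if α ⇒* ε)).

Relevant sets:
  FIRST(X) = { 'n', 'num' }

L → X L': PREDICT = { 'n', 'num' }
  'num' is in predict set, so this production goes in M[L, 'num']

M[L, 'num'] = L → X L'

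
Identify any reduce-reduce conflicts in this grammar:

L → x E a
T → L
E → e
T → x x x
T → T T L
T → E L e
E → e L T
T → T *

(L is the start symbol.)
A reduce-reduce conflict occurs when an LR(0) state has two complete items [A → α .] and [B → β .] — both call for a reduction, and with no lookahead the parser cannot choose between them.

Augment with L' → L and build the canonical LR(0) collection (I0 = CLOSURE({[L' → . L]}), then GOTO on every symbol after a dot until no new states appear). It has 18 states:
  I0: { [L → . x E a], [L' → . L] }  — shift
  I1: { [L' → L .] }  — accept
  I2: { [E → . e L T], [E → . e], [L → x . E a] }  — shift
  I3: { [L → x E . a] }  — shift
  I4: { [E → e . L T], [E → e .], [L → . x E a] }  — shift, reduce
  I5: { [E → . e L T], [E → . e], [E → e L . T], [L → . x E a], [T → . E L e], [T → . L], [T → . T *], [T → . T T L], [T → . x x x] }  — shift
  I6: { [L → . x E a], [T → E . L e] }  — shift
  I7: { [T → L .] }  — reduce
  I8: { [E → . e L T], [E → . e], [E → e L T .], [L → . x E a], [T → . E L e], [T → . L], [T → . T *], [T → . T T L], [T → . x x x], [T → T . *], [T → T . T L] }  — shift, reduce
  I9: { [E → . e L T], [E → . e], [L → x . E a], [T → x . x x] }  — shift
  I10: { [T → x x . x] }  — shift
  I11: { [T → x x x .] }  — reduce
  I12: { [T → T * .] }  — reduce
  I13: { [E → . e L T], [E → . e], [L → . x E a], [T → . E L e], [T → . L], [T → . T *], [T → . T T L], [T → . x x x], [T → T . *], [T → T . T L], [T → T T . L] }  — shift
  I14: { [T → L .], [T → T T L .] }  — 2 reduces
  I15: { [T → E L . e] }  — shift
  I16: { [T → E L e .] }  — reduce
  I17: { [L → x E a .] }  — reduce

I14 contains complete items [T → L .], [T → T T L .] — reduce-reduce conflict.

Answer: Yes — I14: [T → L .] vs [T → T T L .]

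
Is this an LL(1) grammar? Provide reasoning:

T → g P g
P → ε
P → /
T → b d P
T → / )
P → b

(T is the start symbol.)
A grammar is LL(1) if for each non-terminal N with multiple productions, the predict sets of those productions are pairwise disjoint, where PREDICT(N → α) = (FIRST(α) \ {ε}) ∪ (FOLLOW(N) if α ⇒* ε).

Relevant sets:
  FOLLOW(P) = { $, 'g' }

For T:
  PREDICT(T → g P g) = { 'g' }
  PREDICT(T → b d P) = { 'b' }
  PREDICT(T → '/' ')') = { '/' }
For P:
  PREDICT(P → ε) = { $, 'g' }
  PREDICT(P → '/') = { '/' }
  PREDICT(P → b) = { 'b' }

All predict sets are disjoint. The grammar IS LL(1).

Answer: Yes, the grammar is LL(1).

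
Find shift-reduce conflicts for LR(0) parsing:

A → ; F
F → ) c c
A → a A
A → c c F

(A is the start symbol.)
A shift-reduce conflict occurs when an LR(0) state has both:
  - a complete (reduce) item [A → α .] (dot at the end), and
  - a shift item [B → β . c γ] (dot before a terminal).

Augment with A' → A and build the canonical LR(0) collection (I0 = CLOSURE({[A' → . A]}), then GOTO on every symbol after a dot until no new states appear). It has 12 states:
  I0: { [A → . ; F], [A → . a A], [A → . c c F], [A' → . A] }  — shift
  I1: { [A → ; . F], [F → . ) c c] }  — shift
  I2: { [A' → A .] }  — accept
  I3: { [A → . ; F], [A → . a A], [A → . c c F], [A → a . A] }  — shift
  I4: { [A → c . c F] }  — shift
  I5: { [A → c c . F], [F → . ) c c] }  — shift
  I6: { [F → ) . c c] }  — shift
  I7: { [A → c c F .] }  — reduce
  I8: { [F → ) c . c] }  — shift
  I9: { [F → ) c c .] }  — reduce
  I10: { [A → a A .] }  — reduce
  I11: { [A → ; F .] }  — reduce

No state contains both a complete item and a shift item.

Answer: No shift-reduce conflicts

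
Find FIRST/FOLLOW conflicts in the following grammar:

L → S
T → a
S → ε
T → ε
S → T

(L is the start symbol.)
Nullable non-terminals: L, S, T.
FIRST sets used below: FIRST(T) = { 'a', ε }
L has a nullable alternative but only one production, so nothing to check.

S: nullable alternative(s) S → ε, S → T; FOLLOW(S) = { $ }
  S → ε: FIRST \ {ε} = { } — disjoint from FOLLOW(S)
  S → T: FIRST \ {ε} = { 'a' } — disjoint from FOLLOW(S)

T: nullable alternative(s) T → ε; FOLLOW(T) = { $ }
  T → a: FIRST \ {ε} = { 'a' } — disjoint from FOLLOW(T)
  T → ε: FIRST \ {ε} = { } — this is the only nullable alternative, skip

No FIRST/FOLLOW conflicts found.

Answer: No FIRST/FOLLOW conflicts.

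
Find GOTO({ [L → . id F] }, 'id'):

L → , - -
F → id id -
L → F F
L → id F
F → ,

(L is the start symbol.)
{ [F → . ,], [F → . id id -], [L → id . F] }

GOTO(I, 'id') = CLOSURE({ [A → αX.β] : [A → α.Xβ] ∈ I, X = 'id' })

Items with dot before 'id', with the dot advanced:
  [L → . id F] → [L → id . F]
Closure of the advanced items:
  [L → id . F] has the dot before F: add [F → . id id -], [F → . ,]

GOTO = { [F → . ,], [F → . id id -], [L → id . F] }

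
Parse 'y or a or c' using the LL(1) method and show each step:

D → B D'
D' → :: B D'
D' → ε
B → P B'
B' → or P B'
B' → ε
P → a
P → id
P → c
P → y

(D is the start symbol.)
LL(1) parsing maintains a stack (initially the start symbol over $) and the input. At each step: if the stack top is a terminal, match it against the current input token; if it is a non-terminal N, replace it with the RHS of M[N, lookahead] (the unique production whose predict set contains the lookahead).

Stack is shown with the top on the left.

Stack         Input          Action
-----------------------------------
D $           y or a or c $  output D → B D'
B D' $        y or a or c $  output B → P B'
P B' D' $     y or a or c $  output P → y
y B' D' $     y or a or c $  match 'y'
B' D' $       or a or c $    output B' → or P B'
or P B' D' $  or a or c $    match 'or'
P B' D' $     a or c $       output P → a
a B' D' $     a or c $       match 'a'
B' D' $       or c $         output B' → or P B'
or P B' D' $  or c $         match 'or'
P B' D' $     c $            output P → c
c B' D' $     c $            match 'c'
B' D' $       $              output B' → ε
D' $          $              output D' → ε
$             $              accept

The string is accepted.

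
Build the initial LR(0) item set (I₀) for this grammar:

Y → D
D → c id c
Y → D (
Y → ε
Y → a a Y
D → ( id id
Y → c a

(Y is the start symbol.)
{ [D → . ( id id], [D → . c id c], [Y → . D (], [Y → . D], [Y → . a a Y], [Y → . c a], [Y → .], [Y' → . Y] }

First, augment the grammar with Y' → Y
I₀ = CLOSURE({ [Y' → . Y] }):
  [Y' → . Y] has the dot before Y: add [Y → . D], [Y → . D (], [Y → .], [Y → . a a Y], [Y → . c a]
  [Y → . D] has the dot before D: add [D → . c id c], [D → . ( id id]
No further items can be added.

I₀ = { [D → . ( id id], [D → . c id c], [Y → . D (], [Y → . D], [Y → . a a Y], [Y → . c a], [Y → .], [Y' → . Y] }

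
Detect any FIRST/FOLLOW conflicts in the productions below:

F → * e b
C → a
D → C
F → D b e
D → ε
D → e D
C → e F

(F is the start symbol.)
A FIRST/FOLLOW conflict occurs when a non-terminal N has a nullable alternative N → β (β ⇒* ε) and another alternative N → α with FIRST(α) ∩ FOLLOW(N) ≠ ∅: on such a lookahead the parser cannot decide between expanding α and letting N vanish via β.

Nullable non-terminals: D.
FIRST sets used below: FIRST(C) = { 'a', 'e' }

D: nullable alternative(s) D → ε; FOLLOW(D) = { 'b' }
  D → C: FIRST \ {ε} = { 'a', 'e' } — disjoint from FOLLOW(D)
  D → ε: FIRST \ {ε} = { } — this is the only nullable alternative, skip
  D → e D: FIRST \ {ε} = { 'e' } — disjoint from FOLLOW(D)

C, F have no nullable alternative, so no FIRST/FOLLOW check is needed there.

No FIRST/FOLLOW conflicts found.

Answer: No FIRST/FOLLOW conflicts.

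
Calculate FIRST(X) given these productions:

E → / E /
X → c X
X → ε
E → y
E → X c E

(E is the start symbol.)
{ 'c', ε }

To compute FIRST(X), examine every production with X on the left-hand side, reading each right-hand side left to right until a non-nullable symbol is reached.

From X → c X:
  - c is a terminal: add 'c' and stop
From X → ε:
  - ε-production, so ε ∈ FIRST(X)

Collecting: FIRST(X) = { 'c', ε }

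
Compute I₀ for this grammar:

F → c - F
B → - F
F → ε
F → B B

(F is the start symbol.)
{ [B → . - F], [F → . B B], [F → . c - F], [F → .], [F' → . F] }

First, augment the grammar with F' → F
I₀ = CLOSURE({ [F' → . F] }):
  [F' → . F] has the dot before F: add [F → . c - F], [F → .], [F → . B B]
  [F → . B B] has the dot before B: add [B → . - F]
No further items can be added.

I₀ = { [B → . - F], [F → . B B], [F → . c - F], [F → .], [F' → . F] }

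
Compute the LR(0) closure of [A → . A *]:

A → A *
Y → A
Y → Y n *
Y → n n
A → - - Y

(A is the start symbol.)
{ [A → . - - Y], [A → . A *] }

To compute CLOSURE, for each item [A → α.Bβ] where B is a non-terminal, add [B → .γ] for all productions B → γ; repeat for the newly added items until nothing changes.

Start with: [A → . A *]
  [A → . A *] has the dot before A: add [A → . - - Y]
No further items can be added.

CLOSURE = { [A → . - - Y], [A → . A *] }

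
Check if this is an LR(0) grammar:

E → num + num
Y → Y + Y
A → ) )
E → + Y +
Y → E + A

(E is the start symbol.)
No. Shift-reduce conflict between [E → + Y + .] and [E → . + Y +]

A grammar is LR(0) if no state in the canonical LR(0) collection has:
  - both a shift item (dot before a terminal) and a complete item (shift-reduce conflict), or
  - two or more complete items (reduce-reduce conflict; the accept item [E' → E .] counts as a complete item here).

Augment with E' → E and build the canonical LR(0) collection (I0 = CLOSURE({[E' → . E]}), then GOTO on every symbol after a dot until no new states appear). It has 15 states:
  I0: { [E → . + Y +], [E → . num + num], [E' → . E] }  — shift
  I1: { [E → + . Y +], [E → . + Y +], [E → . num + num], [Y → . E + A], [Y → . Y + Y] }  — shift
  I2: { [E' → E .] }  — accept
  I3: { [E → num . + num] }  — shift
  I4: { [E → num + . num] }  — shift
  I5: { [E → num + num .] }  — reduce
  I6: { [Y → E . + A] }  — shift
  I7: { [E → + Y . +], [Y → Y . + Y] }  — shift
  I8: { [E → + Y + .], [E → . + Y +], [E → . num + num], [Y → . E + A], [Y → . Y + Y], [Y → Y + . Y] }  — shift, reduce
  I9: { [Y → Y + Y .], [Y → Y . + Y] }  — shift, reduce
  I10: { [E → . + Y +], [E → . num + num], [Y → . E + A], [Y → . Y + Y], [Y → Y + . Y] }  — shift
  I11: { [A → . ) )], [Y → E + . A] }  — shift
  I12: { [A → ) . )] }  — shift
  I13: { [Y → E + A .] }  — reduce
  I14: { [A → ) ) .] }  — reduce

Conflict in state I8:
  Shift-reduce conflict between [E → + Y + .] and [E → . + Y +]
So the grammar is NOT LR(0).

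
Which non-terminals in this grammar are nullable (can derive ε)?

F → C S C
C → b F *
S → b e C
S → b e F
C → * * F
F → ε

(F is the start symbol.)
A non-terminal is nullable if it can derive ε (the empty string): either it has an ε-production, or it has a production whose right-hand side consists entirely of nullable non-terminals.

ε-productions: F → ε
So F is immediately nullable.
No further non-terminal can be added: every production for the remaining non-terminals contains a terminal or a non-nullable non-terminal.
Nullable = { 'F' }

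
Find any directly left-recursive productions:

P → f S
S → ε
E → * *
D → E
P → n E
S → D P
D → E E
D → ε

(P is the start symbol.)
Direct left recursion occurs when N → N α for some non-terminal N (the right-hand side begins with the left-hand side itself).

P → f S: starts with f
S → ε: starts with ε
E → * *: starts with '*'
D → E: starts with E
P → n E: starts with n
S → D P: starts with D
D → E E: starts with E
D → ε: starts with ε

No direct left recursion found.

Answer: No direct left recursion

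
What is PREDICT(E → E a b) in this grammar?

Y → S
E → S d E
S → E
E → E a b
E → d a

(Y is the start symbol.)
PREDICT(E → E a b) = (FIRST(RHS) \ {ε}) ∪ (FOLLOW(E) if ε ∈ FIRST(RHS), i.e. RHS ⇒* ε)
FIRST(E) = { 'd' }
FIRST(E a b) = { 'd' }
ε ∉ FIRST(E a b), so FOLLOW(E) is not added.
PREDICT(E → E a b) = { 'd' }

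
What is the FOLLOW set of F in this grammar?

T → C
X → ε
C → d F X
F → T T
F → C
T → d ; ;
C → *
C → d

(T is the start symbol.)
In C → d F X: F is followed by X, add FIRST(X) \ {ε} = { }
  X is nullable, so also add FOLLOW(C)

The FOLLOW sets referred to above (computed the same way, to a fixed point):
  FOLLOW(C) = { $, '*', 'd' }

Taking the union: FOLLOW(F) = { $, '*', 'd' }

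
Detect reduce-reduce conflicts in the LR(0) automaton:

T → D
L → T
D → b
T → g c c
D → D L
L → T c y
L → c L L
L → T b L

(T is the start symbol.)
Augment with T' → T and build the canonical LR(0) collection (I0 = CLOSURE({[T' → . T]}), then GOTO on every symbol after a dot until no new states appear). It has 16 states:
  I0: { [D → . D L], [D → . b], [T → . D], [T → . g c c], [T' → . T] }  — shift
  I1: { [D → . D L], [D → . b], [D → D . L], [L → . T b L], [L → . T c y], [L → . T], [L → . c L L], [T → . D], [T → . g c c], [T → D .] }  — shift, reduce
  I2: { [T' → T .] }  — accept
  I3: { [D → b .] }  — reduce
  I4: { [T → g . c c] }  — shift
  I5: { [T → g c . c] }  — shift
  I6: { [T → g c c .] }  — reduce
  I7: { [D → D L .] }  — reduce
  I8: { [L → T . b L], [L → T . c y], [L → T .] }  — shift, reduce
  I9: { [D → . D L], [D → . b], [L → . T b L], [L → . T c y], [L → . T], [L → . c L L], [L → c . L L], [T → . D], [T → . g c c] }  — shift
  I10: { [D → . D L], [D → . b], [L → . T b L], [L → . T c y], [L → . T], [L → . c L L], [L → c L . L], [T → . D], [T → . g c c] }  — shift
  I11: { [L → c L L .] }  — reduce
  I12: { [D → . D L], [D → . b], [L → . T b L], [L → . T c y], [L → . T], [L → . c L L], [L → T b . L], [T → . D], [T → . g c c] }  — shift
  I13: { [L → T c . y] }  — shift
  I14: { [L → T c y .] }  — reduce
  I15: { [L → T b L .] }  — reduce

No state contains more than one complete item.

Answer: No reduce-reduce conflicts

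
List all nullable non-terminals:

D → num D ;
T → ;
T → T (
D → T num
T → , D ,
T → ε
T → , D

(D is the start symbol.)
{ 'T' }

A non-terminal is nullable if it can derive ε (the empty string): either it has an ε-production, or it has a production whose right-hand side consists entirely of nullable non-terminals.

ε-productions: T → ε
So T is immediately nullable.
No further non-terminal can be added: every production for the remaining non-terminals contains a terminal or a non-nullable non-terminal.
Nullable = { 'T' }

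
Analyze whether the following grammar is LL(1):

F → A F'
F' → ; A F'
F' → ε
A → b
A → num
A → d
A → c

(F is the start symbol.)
Relevant sets:
  FOLLOW(F') = { $ }

For F':
  PREDICT(F' → ';' A F') = { ';' }
  PREDICT(F' → ε) = { $ }
For A:
  PREDICT(A → b) = { 'b' }
  PREDICT(A → num) = { 'num' }
  PREDICT(A → d) = { 'd' }
  PREDICT(A → c) = { 'c' }
F has a single production, so nothing to check there.

All predict sets are disjoint. The grammar IS LL(1).

Answer: Yes, the grammar is LL(1).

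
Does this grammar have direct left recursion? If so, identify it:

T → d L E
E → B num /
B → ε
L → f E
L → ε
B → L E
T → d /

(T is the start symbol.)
No direct left recursion

Direct left recursion occurs when N → N α for some non-terminal N (the right-hand side begins with the left-hand side itself).

T → d L E: starts with d
E → B num /: starts with B
B → ε: starts with ε
L → f E: starts with f
L → ε: starts with ε
B → L E: starts with L
T → d /: starts with d

No direct left recursion found.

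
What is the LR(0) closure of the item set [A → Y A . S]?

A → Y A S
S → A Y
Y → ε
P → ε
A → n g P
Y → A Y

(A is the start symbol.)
To compute CLOSURE, for each item [A → α.Bβ] where B is a non-terminal, add [B → .γ] for all productions B → γ; repeat for the newly added items until nothing changes.

Start with: [A → Y A . S]
  [A → Y A . S] has the dot before S: add [S → . A Y]
  [S → . A Y] has the dot before A: add [A → . Y A S], [A → . n g P]
  [A → . Y A S] has the dot before Y: add [Y → .], [Y → . A Y]
No further items can be added.

CLOSURE = { [A → . Y A S], [A → . n g P], [A → Y A . S], [S → . A Y], [Y → . A Y], [Y → .] }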